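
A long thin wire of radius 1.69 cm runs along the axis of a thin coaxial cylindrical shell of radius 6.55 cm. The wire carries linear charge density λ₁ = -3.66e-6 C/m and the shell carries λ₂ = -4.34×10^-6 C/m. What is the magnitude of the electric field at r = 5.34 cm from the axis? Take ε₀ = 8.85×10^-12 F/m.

Choose a coaxial cylinder of radius r = 5.34 cm (arbitrary length L) as the Gaussian surface (between the conductors, 1.69 cm < r < 6.55 cm).
The shell at 6.55 cm lies outside the Gaussian surface, so λ_enc = λ₁ = -3.66×10^-6 C/m.
By Gauss's law (flux through the curved wall only), E·2πrL = λ_enc L/ε₀.
E = |λ_enc|/(2πε₀r) = (3.66e-6)/(2π·8.85×10^-12·0.0534) = 1.23e6 N/C.

1.23e6 N/C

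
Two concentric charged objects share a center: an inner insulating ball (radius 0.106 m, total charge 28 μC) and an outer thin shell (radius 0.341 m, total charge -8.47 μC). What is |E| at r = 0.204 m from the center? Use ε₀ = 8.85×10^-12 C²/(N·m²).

|E| ≈ 6.05×10^6 N/C

By spherical symmetry E is radial; choose a Gaussian sphere of radius r = 0.204 m (between the bodies, 0.106 m < r < 0.341 m).
The shell at 0.341 m lies outside the Gaussian surface, so Q_enc = 28 μC = 2.80×10^-5 C.
By Gauss's law, ∮E·dA = E·4πr² = Q_enc/ε₀.
E = |Q_enc|/(4πε₀r²) = (2.80×10^-5)/(4π·8.85×10^-12·(0.204)²) = 6.05e6 N/C.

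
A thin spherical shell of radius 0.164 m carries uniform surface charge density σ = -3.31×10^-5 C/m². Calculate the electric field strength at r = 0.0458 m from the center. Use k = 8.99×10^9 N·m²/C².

Use a concentric Gaussian sphere at r = 0.0458 m (inside the shell, r < 0.164 m).
All the charge is outside the Gaussian surface: Q_enc = 0, hence E = 0 everywhere inside the shell.

E = 0 (no enclosed charge)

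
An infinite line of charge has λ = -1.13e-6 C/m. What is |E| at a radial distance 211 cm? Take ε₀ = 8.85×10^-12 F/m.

9.63×10^3 N/C

By cylindrical symmetry E is radial; use a coaxial Gaussian cylinder of radius 211 cm and length L.
Q_enc = λL, so λ_enc = -1.13e-6 C/m.
Gauss's law: E·2πrL = λ_enc L/ε₀.
E = |λ_enc|/(2πε₀r) = (1.13×10^-6)/(2π·8.85×10^-12·2.11) = 9.63×10^3 N/C.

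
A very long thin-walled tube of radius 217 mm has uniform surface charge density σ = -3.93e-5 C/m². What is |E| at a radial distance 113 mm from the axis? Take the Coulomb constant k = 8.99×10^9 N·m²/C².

E = 0 (no enclosed charge)

Coaxial Gaussian cylinder, radius r = 113 mm, length L (r < 217 mm, inside the shell).
All the surface charge lies outside this cylinder: Q_enc = 0, hence E = 0.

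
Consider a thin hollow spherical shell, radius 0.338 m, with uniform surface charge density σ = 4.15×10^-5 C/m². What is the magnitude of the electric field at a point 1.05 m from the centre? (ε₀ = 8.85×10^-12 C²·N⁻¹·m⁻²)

E ≈ 4.86×10^5 N/C

Symmetry ⇒ E = E(r) r̂. Gaussian sphere of radius r = 1.05 m (r > 0.338 m).
The entire shell is enclosed: Q_enc = σ·4πR² = (4.15×10^-5)·4π·(0.338)² = 5.958e-5 C.
Gauss's law: E·4πr² = Q_enc/ε₀.
E = |Q_enc|/(4πε₀r²) = (5.958e-5)/(4π·8.85×10^-12·(1.05)²) = 4.86×10^5 N/C.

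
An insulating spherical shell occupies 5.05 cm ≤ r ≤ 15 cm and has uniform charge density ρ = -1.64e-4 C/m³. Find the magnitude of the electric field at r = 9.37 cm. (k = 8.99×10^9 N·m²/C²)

Symmetry ⇒ E = E(r) r̂. Gaussian sphere of radius r = 9.37 cm (within the shell material, 5.05 cm < r < 15 cm).
Only the shell between 5.05 cm and r is enclosed: Q_enc = ρ·(4π/3)(r³ − a³) = (-1.64e-4)·(4π/3)·((0.0937)³ − (0.0505)³) = -4.767e-7 C.
Applying ∮E·dA = Q_enc/ε₀ with Φ = E(4πr²):
E = k|Q_enc|/r² = (8.99×10^9)(4.767×10^-7)/(0.0937)² = 4.88×10^5 N/C.

E ≈ 4.88×10^5 N/C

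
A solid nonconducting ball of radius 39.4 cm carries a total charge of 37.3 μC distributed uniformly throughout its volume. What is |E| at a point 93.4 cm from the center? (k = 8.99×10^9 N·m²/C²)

E = 3.84×10^5 N/C

Take a concentric spherical Gaussian surface of radius r = 93.4 cm (r > R, so the entire charge is enclosed).
Q_enc = 37.3 μC = 3.73×10^-5 C.
Gauss's law: E·4πr² = Q_enc/ε₀.
E = k|Q_enc|/r² = (8.99×10^9)(3.73×10^-5)/(0.934)² = 3.84e5 N/C.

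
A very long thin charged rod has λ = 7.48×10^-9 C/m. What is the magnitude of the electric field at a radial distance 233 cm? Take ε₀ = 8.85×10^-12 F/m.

By cylindrical symmetry E is radial; use a coaxial Gaussian cylinder of radius 233 cm and length L.
Q_enc = λL, so λ_enc = 7.48e-9 C/m.
Since E is radial and uniform over the curved surface, Φ = E·2πrL = Q_enc/ε₀ = λ_enc L/ε₀.
E = |λ_enc|/(2πε₀r) = (7.48×10^-9)/(2π·8.85×10^-12·2.33) = 57.7 N/C.

57.7 N/C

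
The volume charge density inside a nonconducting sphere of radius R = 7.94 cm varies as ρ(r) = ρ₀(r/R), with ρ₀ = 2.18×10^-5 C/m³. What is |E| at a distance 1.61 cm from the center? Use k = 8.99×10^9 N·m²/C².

Use a concentric Gaussian sphere at r = 1.61 cm (r < R).
Q_enc = ∫₀^r ρ(r')·4πr'² dr' = (4πρ₀/R) ∫₀^r r'^3 dr' = 4πρ₀ r^4/(4·R) = 5.795×10^-11 C.
By Gauss's law, ∮E·dA = E·4πr² = Q_enc/ε₀.
E = k|Q_enc|/r² = (8.99×10^9)(5.795×10^-11)/(0.0161)² = 2.01e3 N/C.

E ≈ 2.01×10^3 N/C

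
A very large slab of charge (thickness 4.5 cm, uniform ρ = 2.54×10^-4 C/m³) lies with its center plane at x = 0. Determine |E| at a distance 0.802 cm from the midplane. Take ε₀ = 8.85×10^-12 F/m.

By symmetry E is perpendicular to the slab. A Gaussian pillbox from −0.802 cm to +0.802 cm (face area A) lies entirely within the slab.
Q_enc = ρ·(2x)·A and flux = 2EA, so 2EA = 2ρxA/ε₀ ⇒ E = |ρ|x/ε₀.
E = (2.54e-4)(0.00802)/(8.85×10^-12) = 2.30e5 N/C.

|E| ≈ 2.30e5 N/C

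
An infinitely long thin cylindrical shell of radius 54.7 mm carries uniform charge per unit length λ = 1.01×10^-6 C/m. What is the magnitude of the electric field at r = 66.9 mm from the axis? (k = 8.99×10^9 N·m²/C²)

|E| ≈ 2.71×10^5 N/C

Take a coaxial cylindrical Gaussian surface of radius r = 66.9 mm and length L (r > 54.7 mm).
The full line charge is enclosed: λ_enc = 1.01×10^-6 C/m.
Since E is radial and uniform over the curved surface, Φ = E·2πrL = Q_enc/ε₀ = λ_enc L/ε₀.
E = 2k|λ_enc|/r = 2(8.99×10^9)(1.01×10^-6)/(0.0669) = 2.71×10^5 N/C.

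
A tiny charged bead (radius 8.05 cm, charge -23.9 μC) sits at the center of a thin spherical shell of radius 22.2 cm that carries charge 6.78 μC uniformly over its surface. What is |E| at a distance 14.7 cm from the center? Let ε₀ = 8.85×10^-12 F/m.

Symmetry ⇒ E = E(r) r̂. Gaussian sphere of radius r = 14.7 cm (between the bodies, 8.05 cm < r < 22.2 cm).
The shell at 22.2 cm lies outside the Gaussian surface, so Q_enc = -23.9 μC = -2.39×10^-5 C.
Gauss's law: E·4πr² = Q_enc/ε₀.
E = |Q_enc|/(4πε₀r²) = (2.39×10^-5)/(4π·8.85×10^-12·(0.147)²) = 9.95×10^6 N/C.

|E| ≈ 9.95×10^6 V/m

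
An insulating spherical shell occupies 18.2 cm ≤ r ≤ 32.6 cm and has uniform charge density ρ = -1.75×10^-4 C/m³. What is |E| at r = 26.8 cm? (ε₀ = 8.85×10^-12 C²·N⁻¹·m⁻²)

By spherical symmetry E is radial; choose a Gaussian sphere of radius r = 26.8 cm (within the shell material, 18.2 cm < r < 32.6 cm).
Only the shell between 18.2 cm and r is enclosed: Q_enc = ρ·(4π/3)(r³ − a³) = (-1.75×10^-4)·(4π/3)·((0.268)³ − (0.182)³) = -9.691×10^-6 C.
By Gauss's law, ∮E·dA = E·4πr² = Q_enc/ε₀.
E = |Q_enc|/(4πε₀r²) = (9.691e-6)/(4π·8.85×10^-12·(0.268)²) = 1.21×10^6 N/C.

E = 1.21×10^6 N/C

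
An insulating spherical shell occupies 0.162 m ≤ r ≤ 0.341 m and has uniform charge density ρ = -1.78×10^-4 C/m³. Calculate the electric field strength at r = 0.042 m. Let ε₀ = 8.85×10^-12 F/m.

|E| = 0 V/m

Use a concentric Gaussian sphere at r = 0.042 m (r < 0.162 m, inside the empty cavity).
Q_enc = 0 (all charge lies at larger r); Gauss's law gives E = 0.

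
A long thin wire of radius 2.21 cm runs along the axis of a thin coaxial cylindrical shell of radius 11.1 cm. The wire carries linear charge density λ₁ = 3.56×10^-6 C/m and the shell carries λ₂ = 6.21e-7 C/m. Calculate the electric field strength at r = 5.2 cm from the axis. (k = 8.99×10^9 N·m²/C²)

1.23×10^6 N/C

Coaxial Gaussian cylinder, radius r = 5.2 cm, length L (between the conductors, 2.21 cm < r < 11.1 cm).
Only the inner wire is enclosed; the outer shell contributes nothing inside itself. λ_enc = λ₁ = 3.56×10^-6 C/m.
Since E is radial and uniform over the curved surface, Φ = E·2πrL = Q_enc/ε₀ = λ_enc L/ε₀.
E = 2k|λ_enc|/r = 2(8.99×10^9)(3.56×10^-6)/(0.052) = 1.23×10^6 N/C.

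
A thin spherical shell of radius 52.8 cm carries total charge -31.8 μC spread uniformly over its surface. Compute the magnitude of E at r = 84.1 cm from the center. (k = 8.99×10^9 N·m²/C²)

By spherical symmetry E is radial; choose a Gaussian sphere of radius r = 84.1 cm (r > 52.8 cm).
The entire shell is enclosed: Q_enc = -3.18e-5 C.
Applying ∮E·dA = Q_enc/ε₀ with Φ = E(4πr²):
E = k|Q_enc|/r² = (8.99×10^9)(3.18e-5)/(0.841)² = 4.04×10^5 N/C.

|E| = 4.04×10^5 V/m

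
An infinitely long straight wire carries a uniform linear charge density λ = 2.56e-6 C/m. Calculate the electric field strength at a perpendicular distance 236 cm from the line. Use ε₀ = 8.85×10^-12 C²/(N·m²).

Choose a coaxial cylinder of radius r = 236 cm (arbitrary length L) as the Gaussian surface.
Q_enc = λL, so λ_enc = 2.56×10^-6 C/m.
Since E is radial and uniform over the curved surface, Φ = E·2πrL = Q_enc/ε₀ = λ_enc L/ε₀.
E = |λ_enc|/(2πε₀r) = (2.56e-6)/(2π·8.85×10^-12·2.36) = 1.95×10^4 N/C.

E = 1.95×10^4 N/C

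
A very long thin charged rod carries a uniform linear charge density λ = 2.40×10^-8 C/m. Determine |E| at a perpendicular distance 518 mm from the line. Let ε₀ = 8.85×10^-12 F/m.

833 N/C

Choose a coaxial cylinder of radius r = 518 mm (arbitrary length L) as the Gaussian surface.
Q_enc = λL, so λ_enc = 2.40×10^-8 C/m.
Gauss's law: E·2πrL = λ_enc L/ε₀.
E = |λ_enc|/(2πε₀r) = (2.40×10^-8)/(2π·8.85×10^-12·0.518) = 833 N/C.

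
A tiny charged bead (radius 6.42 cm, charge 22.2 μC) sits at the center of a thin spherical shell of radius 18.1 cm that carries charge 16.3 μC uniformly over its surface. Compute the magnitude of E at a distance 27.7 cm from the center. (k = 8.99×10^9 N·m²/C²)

Use a concentric Gaussian sphere at r = 27.7 cm (r > 18.1 cm, enclosing both).
Q_enc = (22.2 μC) + (16.3 μC) = 3.85×10^-5 C.
Gauss's law: E·4πr² = Q_enc/ε₀.
E = k|Q_enc|/r² = (8.99×10^9)(3.85e-5)/(0.277)² = 4.51×10^6 N/C.

E = 4.51×10^6 N/C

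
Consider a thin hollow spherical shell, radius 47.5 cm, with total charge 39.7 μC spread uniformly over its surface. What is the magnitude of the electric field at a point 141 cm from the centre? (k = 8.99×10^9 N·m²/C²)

E = 1.80×10^5 N/C

Symmetry ⇒ E = E(r) r̂. Gaussian sphere of radius r = 141 cm (r > 47.5 cm).
The entire shell is enclosed: Q_enc = 3.97×10^-5 C.
By Gauss's law, ∮E·dA = E·4πr² = Q_enc/ε₀.
E = k|Q_enc|/r² = (8.99×10^9)(3.97×10^-5)/(1.41)² = 1.80×10^5 N/C.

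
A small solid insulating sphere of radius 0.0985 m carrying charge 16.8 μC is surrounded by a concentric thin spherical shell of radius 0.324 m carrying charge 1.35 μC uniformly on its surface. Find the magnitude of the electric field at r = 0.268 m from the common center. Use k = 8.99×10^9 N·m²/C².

By spherical symmetry E is radial; choose a Gaussian sphere of radius r = 0.268 m (between the bodies, 0.0985 m < r < 0.324 m).
The shell at 0.324 m lies outside the Gaussian surface, so Q_enc = 16.8 μC = 1.68e-5 C.
Since E is radial and uniform over the Gaussian sphere, Φ = E·4πr² = Q_enc/ε₀.
E = k|Q_enc|/r² = (8.99×10^9)(1.68e-5)/(0.268)² = 2.10×10^6 N/C.

2.10×10^6 N/C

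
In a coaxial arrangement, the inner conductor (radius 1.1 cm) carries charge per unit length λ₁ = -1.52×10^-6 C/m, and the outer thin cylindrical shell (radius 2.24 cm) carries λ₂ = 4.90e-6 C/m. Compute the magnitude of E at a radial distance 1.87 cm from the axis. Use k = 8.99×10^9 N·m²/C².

Take a coaxial cylindrical Gaussian surface of radius r = 1.87 cm and length L (between the conductors, 1.1 cm < r < 2.24 cm).
Only the inner wire is enclosed; the outer shell contributes nothing inside itself. λ_enc = λ₁ = -1.52×10^-6 C/m.
Since E is radial and uniform over the curved surface, Φ = E·2πrL = Q_enc/ε₀ = λ_enc L/ε₀.
E = 2k|λ_enc|/r = 2(8.99×10^9)(1.52×10^-6)/(0.0187) = 1.46×10^6 N/C.

|E| = 1.46×10^6 N/C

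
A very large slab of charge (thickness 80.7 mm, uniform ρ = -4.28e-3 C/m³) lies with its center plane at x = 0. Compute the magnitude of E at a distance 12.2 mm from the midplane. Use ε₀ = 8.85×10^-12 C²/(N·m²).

By symmetry E is perpendicular to the slab. A Gaussian pillbox from −12.2 mm to +12.2 mm (face area A) lies entirely within the slab.
Q_enc = ρ·(2x)·A and flux = 2EA, so 2EA = 2ρxA/ε₀ ⇒ E = |ρ|x/ε₀.
E = (4.28×10^-3)(0.0122)/(8.85×10^-12) = 5.90×10^6 N/C.

5.90e6 N/C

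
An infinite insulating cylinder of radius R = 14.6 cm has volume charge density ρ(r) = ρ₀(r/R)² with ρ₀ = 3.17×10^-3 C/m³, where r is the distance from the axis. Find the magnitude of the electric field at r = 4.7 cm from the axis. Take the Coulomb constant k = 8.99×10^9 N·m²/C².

Coaxial Gaussian cylinder, radius r = 4.7 cm, length L (r < R).
λ_enc = ∫₀^r ρ(r')·2πr' dr' = (2πρ₀/R²)·r^4/4 = 1.14e-6 C/m.
Gauss's law: E·2πrL = λ_enc L/ε₀.
E = 2k|λ_enc|/r = 2(8.99×10^9)(1.14×10^-6)/(0.047) = 4.36×10^5 N/C.

E = 4.36×10^5 N/C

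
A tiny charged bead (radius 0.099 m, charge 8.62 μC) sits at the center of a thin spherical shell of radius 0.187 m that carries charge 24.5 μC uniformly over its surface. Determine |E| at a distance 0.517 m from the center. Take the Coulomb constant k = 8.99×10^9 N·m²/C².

|E| = 1.11e6 N/C

Take a concentric spherical Gaussian surface of radius r = 0.517 m (r > 0.187 m, enclosing both).
Q_enc = (8.62 μC) + (24.5 μC) = 3.312×10^-5 C.
Applying ∮E·dA = Q_enc/ε₀ with Φ = E(4πr²):
E = k|Q_enc|/r² = (8.99×10^9)(3.312×10^-5)/(0.517)² = 1.11×10^6 N/C.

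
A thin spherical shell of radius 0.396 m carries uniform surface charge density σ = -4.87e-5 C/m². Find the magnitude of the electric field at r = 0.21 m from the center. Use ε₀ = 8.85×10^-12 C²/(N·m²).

Use a concentric Gaussian sphere at r = 0.21 m (inside the shell, r < 0.396 m).
All the charge is outside the Gaussian surface: Q_enc = 0, hence E = 0 everywhere inside the shell.

E = 0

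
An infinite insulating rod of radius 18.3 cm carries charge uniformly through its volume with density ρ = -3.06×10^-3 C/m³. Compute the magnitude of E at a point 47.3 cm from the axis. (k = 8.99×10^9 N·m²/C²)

Coaxial Gaussian cylinder, radius r = 47.3 cm, length L (r > 18.3 cm, full cross-section enclosed).
λ_enc = ρ·πR² = (-3.06×10^-3)π(0.183)² = -3.219×10^-4 C/m.
Applying ∮E·dA = Q_enc/ε₀ with the end caps contributing no flux:
E = 2k|λ_enc|/r = 2(8.99×10^9)(3.219e-4)/(0.473) = 1.22×10^7 N/C.

E ≈ 1.22e7 V/m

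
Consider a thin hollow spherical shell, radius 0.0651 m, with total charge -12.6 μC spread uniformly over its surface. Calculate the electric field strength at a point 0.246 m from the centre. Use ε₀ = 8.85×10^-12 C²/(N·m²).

E ≈ 1.87×10^6 N/C

Symmetry ⇒ E = E(r) r̂. Gaussian sphere of radius r = 0.246 m (r > 0.0651 m).
The entire shell is enclosed: Q_enc = -1.26×10^-5 C.
Applying ∮E·dA = Q_enc/ε₀ with Φ = E(4πr²):
E = |Q_enc|/(4πε₀r²) = (1.26×10^-5)/(4π·8.85×10^-12·(0.246)²) = 1.87×10^6 N/C.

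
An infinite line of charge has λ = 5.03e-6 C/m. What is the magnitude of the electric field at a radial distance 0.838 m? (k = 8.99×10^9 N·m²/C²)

E ≈ 1.08×10^5 V/m

By cylindrical symmetry E is radial; use a coaxial Gaussian cylinder of radius 0.838 m and length L.
Q_enc = λL, so λ_enc = 5.03×10^-6 C/m.
Applying ∮E·dA = Q_enc/ε₀ with the end caps contributing no flux:
E = 2k|λ_enc|/r = 2(8.99×10^9)(5.03×10^-6)/(0.838) = 1.08×10^5 N/C.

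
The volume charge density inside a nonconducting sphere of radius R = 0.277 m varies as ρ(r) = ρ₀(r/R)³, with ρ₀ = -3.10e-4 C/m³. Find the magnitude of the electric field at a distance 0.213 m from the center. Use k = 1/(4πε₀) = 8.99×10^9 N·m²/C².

|E| ≈ 5.65×10^5 N/C

Use a concentric Gaussian sphere at r = 0.213 m (r < R).
Q_enc = ∫₀^r ρ(r')·4πr'² dr' = (4πρ₀/R³) ∫₀^r r'^5 dr' = 4πρ₀ r^6/(6·R³) = -2.853×10^-6 C.
Applying ∮E·dA = Q_enc/ε₀ with Φ = E(4πr²):
E = k|Q_enc|/r² = (8.99×10^9)(2.853×10^-6)/(0.213)² = 5.65×10^5 N/C.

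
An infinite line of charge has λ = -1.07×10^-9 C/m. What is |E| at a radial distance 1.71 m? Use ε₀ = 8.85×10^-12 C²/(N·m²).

By cylindrical symmetry E is radial; use a coaxial Gaussian cylinder of radius 1.71 m and length L.
Q_enc = λL, so λ_enc = -1.07e-9 C/m.
Since E is radial and uniform over the curved surface, Φ = E·2πrL = Q_enc/ε₀ = λ_enc L/ε₀.
E = |λ_enc|/(2πε₀r) = (1.07×10^-9)/(2π·8.85×10^-12·1.71) = 11.3 N/C.

E ≈ 11.3 V/m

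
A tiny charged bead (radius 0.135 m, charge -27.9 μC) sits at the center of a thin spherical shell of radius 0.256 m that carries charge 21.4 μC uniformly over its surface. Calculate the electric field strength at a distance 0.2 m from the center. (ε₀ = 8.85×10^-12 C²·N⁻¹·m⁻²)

|E| = 6.27e6 V/m

Use a concentric Gaussian sphere at r = 0.2 m (between the bodies, 0.135 m < r < 0.256 m).
Only the inner charge is enclosed; the outer shell contributes nothing inside itself. Q_enc = -27.9 μC = -2.79e-5 C.
Since E is radial and uniform over the Gaussian sphere, Φ = E·4πr² = Q_enc/ε₀.
E = |Q_enc|/(4πε₀r²) = (2.79×10^-5)/(4π·8.85×10^-12·(0.2)²) = 6.27×10^6 N/C.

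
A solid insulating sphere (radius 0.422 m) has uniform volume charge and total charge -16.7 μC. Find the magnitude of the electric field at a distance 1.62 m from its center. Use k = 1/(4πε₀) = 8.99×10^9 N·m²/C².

Take a concentric spherical Gaussian surface of radius r = 1.62 m (r > R, so the entire charge is enclosed).
Q_enc = -16.7 μC = -1.67e-5 C.
Applying ∮E·dA = Q_enc/ε₀ with Φ = E(4πr²):
E = k|Q_enc|/r² = (8.99×10^9)(1.67e-5)/(1.62)² = 5.72e4 N/C.

E ≈ 5.72e4 N/C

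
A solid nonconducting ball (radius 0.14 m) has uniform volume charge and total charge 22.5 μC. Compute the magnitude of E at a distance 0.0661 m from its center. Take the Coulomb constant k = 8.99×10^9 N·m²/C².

Use a concentric Gaussian sphere at r = 0.0661 m (r < R).
Only the charge within r is enclosed: Q_enc = Q·(r/R)³ = (22.5 μC)·(0.0661 m/0.14 m)³ = 2.368e-6 C.
Since E is radial and uniform over the Gaussian sphere, Φ = E·4πr² = Q_enc/ε₀.
E = k|Q_enc|/r² = (8.99×10^9)(2.368×10^-6)/(0.0661)² = 4.87×10^6 N/C.

|E| ≈ 4.87×10^6 V/m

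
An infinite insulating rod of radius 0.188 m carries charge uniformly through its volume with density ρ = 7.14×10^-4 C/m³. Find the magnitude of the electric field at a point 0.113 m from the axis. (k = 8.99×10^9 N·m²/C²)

E = 4.56e6 N/C

Choose a coaxial cylinder of radius r = 0.113 m (arbitrary length L) as the Gaussian surface (r < R).
Charge inside radius r per length L is ρ·πr²·L, so λ_enc = ρπr² = 2.864e-5 C/m.
By Gauss's law (flux through the curved wall only), E·2πrL = λ_enc L/ε₀.
E = 2k|λ_enc|/r = 2(8.99×10^9)(2.864×10^-5)/(0.113) = 4.56×10^6 N/C.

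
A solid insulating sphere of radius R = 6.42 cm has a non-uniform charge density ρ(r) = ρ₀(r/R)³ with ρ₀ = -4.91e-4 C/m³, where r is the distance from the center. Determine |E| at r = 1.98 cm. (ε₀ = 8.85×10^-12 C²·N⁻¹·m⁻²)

Symmetry ⇒ E = E(r) r̂. Gaussian sphere of radius r = 1.98 cm (r < R).
Q_enc = ∫₀^r ρ(r')·4πr'² dr' = (4πρ₀/R³) ∫₀^r r'^5 dr' = 4πρ₀ r^6/(6·R³) = -2.342e-10 C.
Applying ∮E·dA = Q_enc/ε₀ with Φ = E(4πr²):
E = |Q_enc|/(4πε₀r²) = (2.342×10^-10)/(4π·8.85×10^-12·(0.0198)²) = 5.37×10^3 N/C.

E = 5.37×10^3 N/C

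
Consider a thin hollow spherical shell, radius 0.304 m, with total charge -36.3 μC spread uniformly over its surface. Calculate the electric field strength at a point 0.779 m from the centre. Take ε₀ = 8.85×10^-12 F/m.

5.38×10^5 N/C

Use a concentric Gaussian sphere at r = 0.779 m (r > 0.304 m).
The entire shell is enclosed: Q_enc = -3.63×10^-5 C.
Gauss's law: E·4πr² = Q_enc/ε₀.
E = |Q_enc|/(4πε₀r²) = (3.63×10^-5)/(4π·8.85×10^-12·(0.779)²) = 5.38e5 N/C.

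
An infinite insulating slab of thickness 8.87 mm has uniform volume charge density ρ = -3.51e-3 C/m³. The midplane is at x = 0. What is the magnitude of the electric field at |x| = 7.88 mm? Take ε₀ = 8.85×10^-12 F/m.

The point |x| = 7.88 mm lies outside the slab (half-thickness 0.004435 m). A symmetric pillbox spanning the full slab encloses Q_enc = ρ·d·A.
Flux = 2EA ⇒ E = |ρ|d/(2ε₀), independent of distance outside.
E = (3.51e-3)(0.00887)/(2·8.85×10^-12) = 1.76×10^6 N/C.

1.76e6 N/C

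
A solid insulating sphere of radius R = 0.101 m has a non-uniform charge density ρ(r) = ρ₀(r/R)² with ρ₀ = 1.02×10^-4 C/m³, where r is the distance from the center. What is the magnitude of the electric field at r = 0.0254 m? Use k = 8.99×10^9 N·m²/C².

3.70e3 N/C

Take a concentric spherical Gaussian surface of radius r = 0.0254 m (r < R).
Q_enc = ∫₀^r ρ(r')·4πr'² dr' = (4πρ₀/R²) ∫₀^r r'^4 dr' = 4πρ₀ r^5/(5·R²) = 2.657e-10 C.
Gauss's law: E·4πr² = Q_enc/ε₀.
E = k|Q_enc|/r² = (8.99×10^9)(2.657e-10)/(0.0254)² = 3.70×10^3 N/C.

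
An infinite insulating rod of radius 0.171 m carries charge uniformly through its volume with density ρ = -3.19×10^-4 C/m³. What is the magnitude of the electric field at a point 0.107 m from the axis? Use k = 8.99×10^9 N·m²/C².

Coaxial Gaussian cylinder, radius r = 0.107 m, length L (r < R).
Charge inside radius r per length L is ρ·πr²·L, so λ_enc = ρπr² = -1.147e-5 C/m.
By Gauss's law (flux through the curved wall only), E·2πrL = λ_enc L/ε₀.
E = 2k|λ_enc|/r = 2(8.99×10^9)(1.147e-5)/(0.107) = 1.93×10^6 N/C.

|E| ≈ 1.93e6 N/C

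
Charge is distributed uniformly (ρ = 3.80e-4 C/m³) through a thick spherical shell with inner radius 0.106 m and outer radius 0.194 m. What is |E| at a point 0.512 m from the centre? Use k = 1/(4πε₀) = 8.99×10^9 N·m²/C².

E = 3.34×10^5 N/C

Symmetry ⇒ E = E(r) r̂. Gaussian sphere of radius r = 0.512 m (r > 0.194 m, enclosing the whole shell).
Q_enc = ρ·(4π/3)(b³ − a³) = (3.80×10^-4)·(4π/3)·((0.194)³ − (0.106)³) = 9.726×10^-6 C.
Since E is radial and uniform over the Gaussian sphere, Φ = E·4πr² = Q_enc/ε₀.
E = k|Q_enc|/r² = (8.99×10^9)(9.726e-6)/(0.512)² = 3.34e5 N/C.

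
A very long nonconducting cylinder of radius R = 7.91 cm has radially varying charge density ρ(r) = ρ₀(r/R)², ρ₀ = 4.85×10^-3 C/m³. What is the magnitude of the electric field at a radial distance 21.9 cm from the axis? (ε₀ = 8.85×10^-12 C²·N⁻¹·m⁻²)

By cylindrical symmetry E is radial; use a coaxial Gaussian cylinder of radius 21.9 cm and length L (r > R, full charge per length enclosed).
λ_enc = 2π ∫₀^R ρ₀(r'/R)^2 r' dr' = 2πρ₀R²/4 = 4.767e-5 C/m.
By Gauss's law (flux through the curved wall only), E·2πrL = λ_enc L/ε₀.
E = |λ_enc|/(2πε₀r) = (4.767e-5)/(2π·8.85×10^-12·0.219) = 3.91×10^6 N/C.

|E| = 3.91e6 N/C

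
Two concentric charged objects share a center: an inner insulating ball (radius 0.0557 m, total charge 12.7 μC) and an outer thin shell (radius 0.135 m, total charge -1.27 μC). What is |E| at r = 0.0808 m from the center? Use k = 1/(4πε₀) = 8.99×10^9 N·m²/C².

Symmetry ⇒ E = E(r) r̂. Gaussian sphere of radius r = 0.0808 m (between the bodies, 0.0557 m < r < 0.135 m).
Only the inner charge is enclosed; the outer shell contributes nothing inside itself. Q_enc = 12.7 μC = 1.27×10^-5 C.
Applying ∮E·dA = Q_enc/ε₀ with Φ = E(4πr²):
E = k|Q_enc|/r² = (8.99×10^9)(1.27×10^-5)/(0.0808)² = 1.75×10^7 N/C.

E ≈ 1.75×10^7 N/C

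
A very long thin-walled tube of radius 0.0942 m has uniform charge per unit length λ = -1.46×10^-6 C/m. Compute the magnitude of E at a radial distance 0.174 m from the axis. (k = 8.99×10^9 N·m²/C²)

|E| = 1.51×10^5 N/C

Choose a coaxial cylinder of radius r = 0.174 m (arbitrary length L) as the Gaussian surface (r > 0.0942 m).
The full line charge is enclosed: λ_enc = -1.46×10^-6 C/m.
Applying ∮E·dA = Q_enc/ε₀ with the end caps contributing no flux:
E = 2k|λ_enc|/r = 2(8.99×10^9)(1.46×10^-6)/(0.174) = 1.51e5 N/C.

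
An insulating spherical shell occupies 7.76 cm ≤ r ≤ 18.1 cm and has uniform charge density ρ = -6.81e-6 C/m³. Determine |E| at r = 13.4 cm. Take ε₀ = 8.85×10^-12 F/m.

|E| ≈ 2.77×10^4 N/C

By spherical symmetry E is radial; choose a Gaussian sphere of radius r = 13.4 cm (within the shell material, 7.76 cm < r < 18.1 cm).
Only the shell between 7.76 cm and r is enclosed: Q_enc = ρ·(4π/3)(r³ − a³) = (-6.81×10^-6)·(4π/3)·((0.134)³ − (0.0776)³) = -5.531×10^-8 C.
Since E is radial and uniform over the Gaussian sphere, Φ = E·4πr² = Q_enc/ε₀.
E = |Q_enc|/(4πε₀r²) = (5.531×10^-8)/(4π·8.85×10^-12·(0.134)²) = 2.77e4 N/C.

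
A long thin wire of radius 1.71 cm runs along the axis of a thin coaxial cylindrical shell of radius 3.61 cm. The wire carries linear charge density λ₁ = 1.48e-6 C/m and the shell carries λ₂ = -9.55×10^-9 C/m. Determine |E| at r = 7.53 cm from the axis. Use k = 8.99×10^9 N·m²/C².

E ≈ 3.51e5 N/C

Choose a coaxial cylinder of radius r = 7.53 cm (arbitrary length L) as the Gaussian surface (r > 3.61 cm, enclosing both).
λ_enc = λ₁ + λ₂ = (1.48e-6) + (-9.55×10^-9) = 1.47×10^-6 C/m.
Applying ∮E·dA = Q_enc/ε₀ with the end caps contributing no flux:
E = 2k|λ_enc|/r = 2(8.99×10^9)(1.47×10^-6)/(0.0753) = 3.51×10^5 N/C.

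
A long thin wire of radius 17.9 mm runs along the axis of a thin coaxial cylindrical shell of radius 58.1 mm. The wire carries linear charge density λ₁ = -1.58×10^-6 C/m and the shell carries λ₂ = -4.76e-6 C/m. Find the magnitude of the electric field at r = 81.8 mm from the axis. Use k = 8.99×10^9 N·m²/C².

Take a coaxial cylindrical Gaussian surface of radius r = 81.8 mm and length L (r > 58.1 mm, enclosing both).
λ_enc = λ₁ + λ₂ = (-1.58×10^-6) + (-4.76×10^-6) = -6.34×10^-6 C/m.
By Gauss's law (flux through the curved wall only), E·2πrL = λ_enc L/ε₀.
E = 2k|λ_enc|/r = 2(8.99×10^9)(6.34×10^-6)/(0.0818) = 1.39×10^6 N/C.

E = 1.39×10^6 N/C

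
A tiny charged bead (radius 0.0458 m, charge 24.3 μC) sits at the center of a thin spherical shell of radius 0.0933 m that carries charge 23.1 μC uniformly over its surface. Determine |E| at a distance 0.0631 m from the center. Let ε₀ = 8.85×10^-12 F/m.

Take a concentric spherical Gaussian surface of radius r = 0.0631 m (between the bodies, 0.0458 m < r < 0.0933 m).
Only the inner charge is enclosed; the outer shell contributes nothing inside itself. Q_enc = 24.3 μC = 2.43×10^-5 C.
Gauss's law: E·4πr² = Q_enc/ε₀.
E = |Q_enc|/(4πε₀r²) = (2.43×10^-5)/(4π·8.85×10^-12·(0.0631)²) = 5.49×10^7 N/C.

E = 5.49×10^7 V/m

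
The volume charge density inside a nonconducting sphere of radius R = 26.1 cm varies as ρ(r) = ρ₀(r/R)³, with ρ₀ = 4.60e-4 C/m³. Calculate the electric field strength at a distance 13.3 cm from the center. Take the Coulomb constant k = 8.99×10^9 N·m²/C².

E = 1.52×10^5 N/C

Take a concentric spherical Gaussian surface of radius r = 13.3 cm (r < R).
Q_enc = ∫₀^r ρ(r')·4πr'² dr' = (4πρ₀/R³) ∫₀^r r'^5 dr' = 4πρ₀ r^6/(6·R³) = 2.999e-7 C.
Gauss's law: E·4πr² = Q_enc/ε₀.
E = k|Q_enc|/r² = (8.99×10^9)(2.999×10^-7)/(0.133)² = 1.52e5 N/C.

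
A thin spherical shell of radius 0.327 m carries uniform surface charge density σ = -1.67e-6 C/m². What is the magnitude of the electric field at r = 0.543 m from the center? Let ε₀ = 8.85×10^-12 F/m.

Take a concentric spherical Gaussian surface of radius r = 0.543 m (r > 0.327 m).
The entire shell is enclosed: Q_enc = σ·4πR² = (-1.67×10^-6)·4π·(0.327)² = -2.244×10^-6 C.
By Gauss's law, ∮E·dA = E·4πr² = Q_enc/ε₀.
E = |Q_enc|/(4πε₀r²) = (2.244×10^-6)/(4π·8.85×10^-12·(0.543)²) = 6.84×10^4 N/C.

E = 6.84×10^4 N/C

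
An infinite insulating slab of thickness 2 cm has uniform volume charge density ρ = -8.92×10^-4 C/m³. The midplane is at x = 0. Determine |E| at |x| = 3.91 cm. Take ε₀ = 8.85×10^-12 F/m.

The point |x| = 3.91 cm lies outside the slab (half-thickness 0.01 m). A symmetric pillbox spanning the full slab encloses Q_enc = ρ·d·A.
Flux = 2EA ⇒ E = |ρ|d/(2ε₀), independent of distance outside.
E = (8.92×10^-4)(0.02)/(2·8.85×10^-12) = 1.01e6 N/C.

E ≈ 1.01×10^6 V/m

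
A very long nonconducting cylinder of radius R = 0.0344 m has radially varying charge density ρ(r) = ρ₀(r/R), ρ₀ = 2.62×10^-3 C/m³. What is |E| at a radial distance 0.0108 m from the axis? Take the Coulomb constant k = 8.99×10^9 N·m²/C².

E ≈ 3.35×10^5 N/C

Take a coaxial cylindrical Gaussian surface of radius r = 0.0108 m and length L (r < R).
λ_enc = ∫₀^r ρ(r')·2πr' dr' = (2πρ₀/R)·r^3/3 = 2.009×10^-7 C/m.
By Gauss's law (flux through the curved wall only), E·2πrL = λ_enc L/ε₀.
E = 2k|λ_enc|/r = 2(8.99×10^9)(2.009e-7)/(0.0108) = 3.35e5 N/C.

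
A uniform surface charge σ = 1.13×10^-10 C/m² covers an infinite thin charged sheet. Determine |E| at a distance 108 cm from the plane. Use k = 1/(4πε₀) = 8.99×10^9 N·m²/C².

The symmetry is planar: E is normal to the sheet and the same magnitude on both sides. Take a pillbox straddling the sheet with end-cap area A.
Only the two end caps contribute flux: Φ = 2EA. With Q_enc = σA, Gauss's law gives E = |σ|/(2ε₀).
E = 2πk|σ| = 2π(8.99×10^9)(1.13×10^-10) = 6.38 N/C.

6.38 N/C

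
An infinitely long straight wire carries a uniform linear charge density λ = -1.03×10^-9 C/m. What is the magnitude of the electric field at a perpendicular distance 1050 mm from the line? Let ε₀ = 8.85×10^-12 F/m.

Choose a coaxial cylinder of radius r = 1050 mm (arbitrary length L) as the Gaussian surface.
Q_enc = λL, so λ_enc = -1.03×10^-9 C/m.
By Gauss's law (flux through the curved wall only), E·2πrL = λ_enc L/ε₀.
E = |λ_enc|/(2πε₀r) = (1.03e-9)/(2π·8.85×10^-12·1.05) = 17.6 N/C.

17.6 N/C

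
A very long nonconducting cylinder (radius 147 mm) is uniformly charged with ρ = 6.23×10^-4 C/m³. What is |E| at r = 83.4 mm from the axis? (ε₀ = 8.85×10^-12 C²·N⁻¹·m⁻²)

E = 2.94×10^6 V/m

Take a coaxial cylindrical Gaussian surface of radius r = 83.4 mm and length L (r < R).
Enclosed charge per unit length: λ_enc = ρ·πr² = (6.23e-4)π(0.0834)² = 1.361×10^-5 C/m.
By Gauss's law (flux through the curved wall only), E·2πrL = λ_enc L/ε₀.
E = |λ_enc|/(2πε₀r) = (1.361×10^-5)/(2π·8.85×10^-12·0.0834) = 2.94e6 N/C.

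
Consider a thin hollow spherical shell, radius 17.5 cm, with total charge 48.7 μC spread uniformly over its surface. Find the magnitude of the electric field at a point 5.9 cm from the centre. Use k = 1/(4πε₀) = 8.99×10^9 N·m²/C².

E = 0 (no enclosed charge)

By spherical symmetry E is radial; choose a Gaussian sphere of radius r = 5.9 cm (inside the shell, r < 17.5 cm).
No charge lies within this surface, so Q_enc = 0 and Gauss's law gives E·4πr² = 0 ⇒ E = 0.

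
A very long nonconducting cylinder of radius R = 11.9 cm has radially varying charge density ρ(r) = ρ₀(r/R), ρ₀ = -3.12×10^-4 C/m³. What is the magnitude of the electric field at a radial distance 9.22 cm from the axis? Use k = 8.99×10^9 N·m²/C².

By cylindrical symmetry E is radial; use a coaxial Gaussian cylinder of radius 9.22 cm and length L (r < R).
Integrating ρ over the cross-section to radius r: λ_enc = (2πρ₀/R) ∫₀^r r'^2 dr' = 2πρ₀ r^3/(3·R) = -4.304e-6 C/m.
By Gauss's law (flux through the curved wall only), E·2πrL = λ_enc L/ε₀.
E = 2k|λ_enc|/r = 2(8.99×10^9)(4.304e-6)/(0.0922) = 8.39×10^5 N/C.

E = 8.39×10^5 N/C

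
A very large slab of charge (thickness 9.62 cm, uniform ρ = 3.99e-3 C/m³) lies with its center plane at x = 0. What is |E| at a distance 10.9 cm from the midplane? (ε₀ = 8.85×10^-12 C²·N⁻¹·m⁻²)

|E| = 2.17×10^7 N/C

The point |x| = 10.9 cm lies outside the slab (half-thickness 0.0481 m). A symmetric pillbox spanning the full slab encloses Q_enc = ρ·d·A.
Flux = 2EA ⇒ E = |ρ|d/(2ε₀), independent of distance outside.
E = (3.99×10^-3)(0.0962)/(2·8.85×10^-12) = 2.17×10^7 N/C.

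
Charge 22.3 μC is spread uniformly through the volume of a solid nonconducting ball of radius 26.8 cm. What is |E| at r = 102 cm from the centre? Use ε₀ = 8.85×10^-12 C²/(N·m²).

Take a concentric spherical Gaussian surface of radius r = 102 cm (r > R, so the entire charge is enclosed).
Q_enc = 22.3 μC = 2.23e-5 C.
By Gauss's law, ∮E·dA = E·4πr² = Q_enc/ε₀.
E = |Q_enc|/(4πε₀r²) = (2.23×10^-5)/(4π·8.85×10^-12·(1.02)²) = 1.93e5 N/C.

E ≈ 1.93×10^5 N/C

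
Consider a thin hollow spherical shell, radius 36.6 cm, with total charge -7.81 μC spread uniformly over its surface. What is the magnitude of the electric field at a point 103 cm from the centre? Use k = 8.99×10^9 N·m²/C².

|E| ≈ 6.62×10^4 N/C

Use a concentric Gaussian sphere at r = 103 cm (r > 36.6 cm).
The entire shell is enclosed: Q_enc = -7.81e-6 C.
By Gauss's law, ∮E·dA = E·4πr² = Q_enc/ε₀.
E = k|Q_enc|/r² = (8.99×10^9)(7.81e-6)/(1.03)² = 6.62×10^4 N/C.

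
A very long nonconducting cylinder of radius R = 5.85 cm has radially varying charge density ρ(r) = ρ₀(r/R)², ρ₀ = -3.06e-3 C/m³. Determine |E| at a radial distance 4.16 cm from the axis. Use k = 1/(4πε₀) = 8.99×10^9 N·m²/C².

By cylindrical symmetry E is radial; use a coaxial Gaussian cylinder of radius 4.16 cm and length L (r < R).
λ_enc = ∫₀^r ρ(r')·2πr' dr' = (2πρ₀/R²)·r^4/4 = -4.206×10^-6 C/m.
Applying ∮E·dA = Q_enc/ε₀ with the end caps contributing no flux:
E = 2k|λ_enc|/r = 2(8.99×10^9)(4.206×10^-6)/(0.0416) = 1.82×10^6 N/C.

E ≈ 1.82×10^6 N/C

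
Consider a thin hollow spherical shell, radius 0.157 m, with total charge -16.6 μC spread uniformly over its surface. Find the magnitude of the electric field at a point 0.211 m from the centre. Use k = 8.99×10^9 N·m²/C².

|E| = 3.35×10^6 V/m

Take a concentric spherical Gaussian surface of radius r = 0.211 m (r > 0.157 m).
The entire shell is enclosed: Q_enc = -1.66e-5 C.
Applying ∮E·dA = Q_enc/ε₀ with Φ = E(4πr²):
E = k|Q_enc|/r² = (8.99×10^9)(1.66×10^-5)/(0.211)² = 3.35×10^6 N/C.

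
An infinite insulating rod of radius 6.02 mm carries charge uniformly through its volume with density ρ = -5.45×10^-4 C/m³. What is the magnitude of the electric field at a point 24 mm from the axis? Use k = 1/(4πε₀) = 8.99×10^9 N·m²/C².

E = 4.65e4 N/C

By cylindrical symmetry E is radial; use a coaxial Gaussian cylinder of radius 24 mm and length L (r > 6.02 mm, full cross-section enclosed).
λ_enc = ρ·πR² = (-5.45×10^-4)π(0.00602)² = -6.205×10^-8 C/m.
By Gauss's law (flux through the curved wall only), E·2πrL = λ_enc L/ε₀.
E = 2k|λ_enc|/r = 2(8.99×10^9)(6.205×10^-8)/(0.024) = 4.65×10^4 N/C.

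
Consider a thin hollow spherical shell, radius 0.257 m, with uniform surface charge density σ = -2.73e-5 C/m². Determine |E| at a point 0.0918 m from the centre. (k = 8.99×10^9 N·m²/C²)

E = 0 (no enclosed charge)

Take a concentric spherical Gaussian surface of radius r = 0.0918 m (inside the shell, r < 0.257 m).
No charge lies within this surface, so Q_enc = 0 and Gauss's law gives E·4πr² = 0 ⇒ E = 0.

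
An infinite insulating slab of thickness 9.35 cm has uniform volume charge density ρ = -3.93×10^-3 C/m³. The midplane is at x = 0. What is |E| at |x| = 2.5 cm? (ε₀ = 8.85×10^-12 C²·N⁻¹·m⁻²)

By symmetry E is perpendicular to the slab. A Gaussian pillbox from −2.5 cm to +2.5 cm (face area A) lies entirely within the slab.
Q_enc = ρ·(2x)·A and flux = 2EA, so 2EA = 2ρxA/ε₀ ⇒ E = |ρ|x/ε₀.
E = (3.93×10^-3)(0.025)/(8.85×10^-12) = 1.11×10^7 N/C.

E = 1.11e7 N/C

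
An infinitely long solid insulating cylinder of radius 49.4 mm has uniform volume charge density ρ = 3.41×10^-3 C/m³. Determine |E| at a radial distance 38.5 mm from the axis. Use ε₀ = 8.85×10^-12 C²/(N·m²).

By cylindrical symmetry E is radial; use a coaxial Gaussian cylinder of radius 38.5 mm and length L (r < R).
Enclosed charge per unit length: λ_enc = ρ·πr² = (3.41×10^-3)π(0.0385)² = 1.588×10^-5 C/m.
Since E is radial and uniform over the curved surface, Φ = E·2πrL = Q_enc/ε₀ = λ_enc L/ε₀.
E = |λ_enc|/(2πε₀r) = (1.588e-5)/(2π·8.85×10^-12·0.0385) = 7.42×10^6 N/C.

E ≈ 7.42e6 V/m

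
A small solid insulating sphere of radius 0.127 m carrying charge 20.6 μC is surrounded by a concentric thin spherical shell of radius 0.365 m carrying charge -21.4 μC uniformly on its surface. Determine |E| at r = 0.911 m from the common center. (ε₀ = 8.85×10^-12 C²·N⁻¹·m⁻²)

Take a concentric spherical Gaussian surface of radius r = 0.911 m (r > 0.365 m, enclosing both).
Q_enc = (20.6 μC) + (-21.4 μC) = -8.00e-7 C.
Applying ∮E·dA = Q_enc/ε₀ with Φ = E(4πr²):
E = |Q_enc|/(4πε₀r²) = (8.00×10^-7)/(4π·8.85×10^-12·(0.911)²) = 8.67e3 N/C.

|E| = 8.67×10^3 N/C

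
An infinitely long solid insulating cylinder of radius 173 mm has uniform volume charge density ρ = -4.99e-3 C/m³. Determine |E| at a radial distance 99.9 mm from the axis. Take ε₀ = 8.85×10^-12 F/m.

Take a coaxial cylindrical Gaussian surface of radius r = 99.9 mm and length L (r < R).
Charge inside radius r per length L is ρ·πr²·L, so λ_enc = ρπr² = -1.565e-4 C/m.
Applying ∮E·dA = Q_enc/ε₀ with the end caps contributing no flux:
E = |λ_enc|/(2πε₀r) = (1.565e-4)/(2π·8.85×10^-12·0.0999) = 2.82×10^7 N/C.

|E| ≈ 2.82×10^7 N/C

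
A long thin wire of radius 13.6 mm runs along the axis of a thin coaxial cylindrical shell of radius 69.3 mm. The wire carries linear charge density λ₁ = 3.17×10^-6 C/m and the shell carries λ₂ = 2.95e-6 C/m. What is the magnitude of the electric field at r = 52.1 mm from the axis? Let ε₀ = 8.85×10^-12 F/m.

E = 1.09×10^6 N/C

Coaxial Gaussian cylinder, radius r = 52.1 mm, length L (between the conductors, 13.6 mm < r < 69.3 mm).
The shell at 69.3 mm lies outside the Gaussian surface, so λ_enc = λ₁ = 3.17×10^-6 C/m.
Applying ∮E·dA = Q_enc/ε₀ with the end caps contributing no flux:
E = |λ_enc|/(2πε₀r) = (3.17×10^-6)/(2π·8.85×10^-12·0.0521) = 1.09×10^6 N/C.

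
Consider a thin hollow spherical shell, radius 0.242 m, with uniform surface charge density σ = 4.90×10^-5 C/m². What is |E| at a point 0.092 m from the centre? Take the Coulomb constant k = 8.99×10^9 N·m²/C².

E = 0

Use a concentric Gaussian sphere at r = 0.092 m (inside the shell, r < 0.242 m).
No charge lies within this surface, so Q_enc = 0 and Gauss's law gives E·4πr² = 0 ⇒ E = 0.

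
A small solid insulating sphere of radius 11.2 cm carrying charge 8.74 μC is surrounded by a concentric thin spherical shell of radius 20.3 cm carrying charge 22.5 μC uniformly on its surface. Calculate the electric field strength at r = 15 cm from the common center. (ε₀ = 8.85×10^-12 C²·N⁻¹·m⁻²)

E ≈ 3.49×10^6 N/C

Use a concentric Gaussian sphere at r = 15 cm (between the bodies, 11.2 cm < r < 20.3 cm).
The shell at 20.3 cm lies outside the Gaussian surface, so Q_enc = 8.74 μC = 8.74×10^-6 C.
Applying ∮E·dA = Q_enc/ε₀ with Φ = E(4πr²):
E = |Q_enc|/(4πε₀r²) = (8.74×10^-6)/(4π·8.85×10^-12·(0.15)²) = 3.49×10^6 N/C.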